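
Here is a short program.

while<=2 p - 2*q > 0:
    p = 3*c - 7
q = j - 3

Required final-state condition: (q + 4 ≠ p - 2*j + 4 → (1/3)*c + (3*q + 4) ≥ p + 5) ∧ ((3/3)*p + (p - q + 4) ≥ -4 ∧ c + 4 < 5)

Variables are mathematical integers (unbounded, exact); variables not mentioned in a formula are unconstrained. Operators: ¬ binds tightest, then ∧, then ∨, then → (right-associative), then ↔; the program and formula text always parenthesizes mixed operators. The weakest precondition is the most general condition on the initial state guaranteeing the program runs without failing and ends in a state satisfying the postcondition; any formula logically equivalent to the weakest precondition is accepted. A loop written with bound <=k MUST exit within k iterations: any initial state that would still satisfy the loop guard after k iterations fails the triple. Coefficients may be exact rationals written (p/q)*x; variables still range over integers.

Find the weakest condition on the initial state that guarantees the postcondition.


Working backward. After the program, the postcondition (q + 4 ≠ p - 2*j + 4 → (1/3)*c + (3*q + 4) ≥ p + 5) ∧ ((3/3)*p + (p - q + 4) ≥ -4 ∧ c + 4 < 5) must hold; in canonical form it is (2*j + q ≠ p → (1/3)*c + 3*q ≥ p + 1) ∧ 2*p ≥ q - 8 ∧ c < 1.
Before q := j - 3: (3*j ≠ p + 3 → (1/3)*c + 3*j ≥ p + 10) ∧ 2*p ≥ j - 11 ∧ c < 1
Before the loop (bound <=2), unroll the exhaustion recursion (WP_0 = exit-now case; WP_j = one more guarded iteration, up to j = 2):
  WP_0: (¬(p > 2*q)) ∧ (3*j ≠ p + 3 → (1/3)*c + 3*j ≥ p + 10) ∧ 2*p ≥ j - 11 ∧ c < 1
  WP_1: (p > 2*q → ((¬(3*c > 2*q + 7)) ∧ (3*j ≠ 3*c - 4 → 3*j ≥ (8/3)*c + 3) ∧ 6*c ≥ j + 3 ∧ c < 1)) ∧ ((¬(p > 2*q)) → ((3*j ≠ p + 3 → (1/3)*c + 3*j ≥ p + 10) ∧ 2*p ≥ j - 11 ∧ c < 1))
  WP_2: (p > 2*q → ((3*c > 2*q + 7 → ((¬(3*c > 2*q + 7)) ∧ (3*j ≠ 3*c - 4 → 3*j ≥ (8/3)*c + 3) ∧ 6*c ≥ j + 3 ∧ c < 1)) ∧ ((¬(3*c > 2*q + 7)) → ((3*j ≠ 3*c - 4 → 3*j ≥ (8/3)*c + 3) ∧ 6*c ≥ j + 3 ∧ c < 1)))) ∧ ((¬(p > 2*q)) → ((3*j ≠ p + 3 → (1/3)*c + 3*j ≥ p + 10) ∧ 2*p ≥ j - 11 ∧ c < 1))
So before the loop: (p > 2*q → ((3*c > 2*q + 7 → ((¬(3*c > 2*q + 7)) ∧ (3*j ≠ 3*c - 4 → 3*j ≥ (8/3)*c + 3) ∧ 6*c ≥ j + 3 ∧ c < 1)) ∧ ((¬(3*c > 2*q + 7)) → ((3*j ≠ 3*c - 4 → 3*j ≥ (8/3)*c + 3) ∧ 6*c ≥ j + 3 ∧ c < 1)))) ∧ ((¬(p > 2*q)) → ((3*j ≠ p + 3 → (1/3)*c + 3*j ≥ p + 10) ∧ 2*p ≥ j - 11 ∧ c < 1))
Answer: WP = (p > 2*q → ((3*c > 2*q + 7 → ((¬(3*c > 2*q + 7)) ∧ (3*j ≠ 3*c - 4 → 3*j ≥ (8/3)*c + 3) ∧ 6*c ≥ j + 3 ∧ c < 1)) ∧ ((¬(3*c > 2*q + 7)) → ((3*j ≠ 3*c - 4 → 3*j ≥ (8/3)*c + 3) ∧ 6*c ≥ j + 3 ∧ c < 1)))) ∧ ((¬(p > 2*q)) → ((3*j ≠ p + 3 → (1/3)*c + 3*j ≥ p + 10) ∧ 2*p ≥ j - 11 ∧ c < 1))


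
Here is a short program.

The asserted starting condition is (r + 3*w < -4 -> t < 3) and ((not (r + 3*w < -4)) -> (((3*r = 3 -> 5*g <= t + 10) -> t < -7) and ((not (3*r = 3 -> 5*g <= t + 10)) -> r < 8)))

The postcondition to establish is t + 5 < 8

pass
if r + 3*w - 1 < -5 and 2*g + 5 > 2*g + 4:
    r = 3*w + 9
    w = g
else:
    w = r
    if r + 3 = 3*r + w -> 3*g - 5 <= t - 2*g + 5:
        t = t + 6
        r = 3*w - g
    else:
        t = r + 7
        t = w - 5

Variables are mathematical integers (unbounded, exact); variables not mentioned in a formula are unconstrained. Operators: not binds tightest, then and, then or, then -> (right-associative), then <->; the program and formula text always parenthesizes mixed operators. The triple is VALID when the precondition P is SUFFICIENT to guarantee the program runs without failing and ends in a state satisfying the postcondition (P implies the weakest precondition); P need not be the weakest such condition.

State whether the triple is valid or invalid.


Working backward. After the program, the postcondition t + 5 < 8 must hold; in canonical form it is t < 3.
Then branch requires t < 3; else branch requires ((3*r = 3 -> 5*g <= t + 10) -> t < -3) and ((not (3*r = 3 -> 5*g <= t + 10)) -> r < 8).
Before the if: (r + 3*w < -4 -> t < 3) and ((not (r + 3*w < -4)) -> (((3*r = 3 -> 5*g <= t + 10) -> t < -3) and ((not (3*r = 3 -> 5*g <= t + 10)) -> r < 8)))
Before skip: (r + 3*w < -4 -> t < 3) and ((not (r + 3*w < -4)) -> (((3*r = 3 -> 5*g <= t + 10) -> t < -3) and ((not (3*r = 3 -> 5*g <= t + 10)) -> r < 8)))
The weakest precondition is (r + 3*w < -4 -> t < 3) and ((not (r + 3*w < -4)) -> (((3*r = 3 -> 5*g <= t + 10) -> t < -3) and ((not (3*r = 3 -> 5*g <= t + 10)) -> r < 8))).
Check whether (r + 3*w < -4 -> t < 3) and ((not (r + 3*w < -4)) -> (((3*r = 3 -> 5*g <= t + 10) -> t < -7) and ((not (3*r = 3 -> 5*g <= t + 10)) -> r < 8))) implies it.
Every state satisfying the precondition satisfies the weakest precondition: the implication holds.
Answer: valid


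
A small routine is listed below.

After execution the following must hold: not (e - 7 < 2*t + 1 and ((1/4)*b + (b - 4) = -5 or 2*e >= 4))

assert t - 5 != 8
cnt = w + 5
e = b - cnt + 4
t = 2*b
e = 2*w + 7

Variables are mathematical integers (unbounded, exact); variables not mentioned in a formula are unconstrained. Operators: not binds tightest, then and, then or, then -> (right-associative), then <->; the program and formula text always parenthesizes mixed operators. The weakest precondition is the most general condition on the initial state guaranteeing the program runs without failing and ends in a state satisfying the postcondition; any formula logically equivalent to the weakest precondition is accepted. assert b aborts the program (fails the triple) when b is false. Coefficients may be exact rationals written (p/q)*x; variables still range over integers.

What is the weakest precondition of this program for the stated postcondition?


Working backward. After the program, the postcondition not (e - 7 < 2*t + 1 and ((1/4)*b + (b - 4) = -5 or 2*e >= 4)) must hold; in canonical form it is not (e < 2*t + 8 and ((5/4)*b = -1 or 2*e >= 4)).
Before e := 2*w + 7: not (2*w < 2*t + 1 and ((5/4)*b = -1 or 4*w >= -10))
Before t := 2*b: not (2*w < 4*b + 1 and ((5/4)*b = -1 or 4*w >= -10))
Before e := b - cnt + 4: not (2*w < 4*b + 1 and ((5/4)*b = -1 or 4*w >= -10))
Before cnt := w + 5: not (2*w < 4*b + 1 and ((5/4)*b = -1 or 4*w >= -10))
Before assert t - 5 != 8: t != 13 and (not (2*w < 4*b + 1 and ((5/4)*b = -1 or 4*w >= -10)))
Answer: WP = t != 13 and (not (2*w < 4*b + 1 and ((5/4)*b = -1 or 4*w >= -10)))


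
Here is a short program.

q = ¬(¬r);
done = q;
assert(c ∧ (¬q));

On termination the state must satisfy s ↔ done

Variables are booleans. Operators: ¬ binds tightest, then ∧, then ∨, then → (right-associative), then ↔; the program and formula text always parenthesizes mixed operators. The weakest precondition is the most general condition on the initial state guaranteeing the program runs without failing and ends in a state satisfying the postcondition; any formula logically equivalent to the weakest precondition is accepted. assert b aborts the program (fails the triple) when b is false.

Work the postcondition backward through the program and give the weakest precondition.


Working backward. After the program, s ↔ done must hold.
Before assert c ∧ (¬q): c ∧ (¬q) ∧ (s ↔ done)
Before done := q: c ∧ (¬q) ∧ (s ↔ q)
Before q := ¬(¬r): c ∧ (¬r) ∧ (s ↔ r)
Answer: WP = c ∧ (¬r) ∧ (s ↔ r)


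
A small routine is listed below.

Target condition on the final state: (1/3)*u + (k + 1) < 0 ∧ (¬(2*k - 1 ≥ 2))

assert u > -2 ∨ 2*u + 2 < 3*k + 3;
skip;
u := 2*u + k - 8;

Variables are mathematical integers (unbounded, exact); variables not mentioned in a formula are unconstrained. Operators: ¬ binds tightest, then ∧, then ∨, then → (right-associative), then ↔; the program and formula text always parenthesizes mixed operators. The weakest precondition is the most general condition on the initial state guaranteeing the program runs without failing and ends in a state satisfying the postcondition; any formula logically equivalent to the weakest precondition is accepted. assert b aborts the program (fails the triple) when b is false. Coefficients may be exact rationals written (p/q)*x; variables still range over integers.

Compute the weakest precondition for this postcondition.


Working backward. After the program, the postcondition (1/3)*u + (k + 1) < 0 ∧ (¬(2*k - 1 ≥ 2)) must hold; in canonical form it is k + (1/3)*u < -1 ∧ (¬(2*k ≥ 3)).
Before u := 2*u + k - 8: (4/3)*k + (2/3)*u < 5/3 ∧ (¬(2*k ≥ 3))
Before skip: (4/3)*k + (2/3)*u < 5/3 ∧ (¬(2*k ≥ 3))
Before assert u > -2 ∨ 2*u + 2 < 3*k + 3: (u > -2 ∨ 2*u < 3*k + 1) ∧ (4/3)*k + (2/3)*u < 5/3 ∧ (¬(2*k ≥ 3))
Answer: WP = (u > -2 ∨ 2*u < 3*k + 1) ∧ (4/3)*k + (2/3)*u < 5/3 ∧ (¬(2*k ≥ 3))


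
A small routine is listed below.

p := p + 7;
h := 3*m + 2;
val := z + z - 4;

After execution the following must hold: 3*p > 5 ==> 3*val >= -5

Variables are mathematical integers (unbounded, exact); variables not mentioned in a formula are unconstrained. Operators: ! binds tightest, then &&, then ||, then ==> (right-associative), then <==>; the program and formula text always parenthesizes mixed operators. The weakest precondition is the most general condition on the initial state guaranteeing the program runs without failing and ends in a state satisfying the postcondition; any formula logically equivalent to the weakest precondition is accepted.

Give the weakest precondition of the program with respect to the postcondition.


Working backward. After the program, 3*p > 5 ==> 3*val >= -5 must hold.
Before val := z + z - 4: 3*p > 5 ==> 6*z >= 7
Before h := 3*m + 2: 3*p > 5 ==> 6*z >= 7
Before p := p + 7: 3*p > -16 ==> 6*z >= 7
Answer: WP = 3*p > -16 ==> 6*z >= 7


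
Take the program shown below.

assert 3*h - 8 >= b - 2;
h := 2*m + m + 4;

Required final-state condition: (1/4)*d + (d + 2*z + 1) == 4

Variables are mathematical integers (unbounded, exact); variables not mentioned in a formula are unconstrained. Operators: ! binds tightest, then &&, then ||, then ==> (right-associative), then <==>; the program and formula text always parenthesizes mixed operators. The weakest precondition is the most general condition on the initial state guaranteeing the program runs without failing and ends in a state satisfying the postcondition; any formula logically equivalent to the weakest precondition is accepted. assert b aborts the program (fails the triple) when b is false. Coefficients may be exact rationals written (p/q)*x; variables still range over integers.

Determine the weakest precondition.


Working backward. After the program, the postcondition (1/4)*d + (d + 2*z + 1) == 4 must hold; in canonical form it is (5/4)*d + 2*z == 3.
Before h := 2*m + m + 4: (5/4)*d + 2*z == 3
Before assert 3*h - 8 >= b - 2: 3*h >= b + 6 && (5/4)*d + 2*z == 3
Answer: WP = 3*h >= b + 6 && (5/4)*d + 2*z == 3


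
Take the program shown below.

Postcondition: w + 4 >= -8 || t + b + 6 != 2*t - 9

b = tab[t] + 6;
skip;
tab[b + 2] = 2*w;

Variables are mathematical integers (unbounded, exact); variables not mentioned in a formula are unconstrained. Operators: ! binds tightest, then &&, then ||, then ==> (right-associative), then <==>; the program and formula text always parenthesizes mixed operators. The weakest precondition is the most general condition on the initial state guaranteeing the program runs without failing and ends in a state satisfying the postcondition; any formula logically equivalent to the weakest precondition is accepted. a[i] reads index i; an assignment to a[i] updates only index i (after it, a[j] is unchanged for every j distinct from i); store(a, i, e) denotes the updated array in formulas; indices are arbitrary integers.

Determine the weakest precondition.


Working backward. After the program, the postcondition w + 4 >= -8 || t + b + 6 != 2*t - 9 must hold; in canonical form it is w >= -12 || b != t - 15.
Before tab[b + 2] := 2*w: w >= -12 || b != t - 15
Before skip: w >= -12 || b != t - 15
Before b := tab[t] + 6: w >= -12 || tab[t] != t - 21
Answer: WP = w >= -12 || tab[t] != t - 21


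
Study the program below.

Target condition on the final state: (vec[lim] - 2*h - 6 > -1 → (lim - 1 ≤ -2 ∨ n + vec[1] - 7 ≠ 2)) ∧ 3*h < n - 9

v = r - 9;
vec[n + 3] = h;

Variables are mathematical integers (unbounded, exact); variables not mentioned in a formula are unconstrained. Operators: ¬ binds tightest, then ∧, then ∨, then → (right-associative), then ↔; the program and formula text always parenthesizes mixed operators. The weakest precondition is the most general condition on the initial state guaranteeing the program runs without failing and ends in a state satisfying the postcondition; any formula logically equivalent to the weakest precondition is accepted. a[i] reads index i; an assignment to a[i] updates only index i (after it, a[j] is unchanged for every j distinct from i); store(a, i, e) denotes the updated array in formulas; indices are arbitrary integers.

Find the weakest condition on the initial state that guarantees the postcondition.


Working backward. After the program, the postcondition (vec[lim] - 2*h - 6 > -1 → (lim - 1 ≤ -2 ∨ n + vec[1] - 7 ≠ 2)) ∧ 3*h < n - 9 must hold; in canonical form it is (vec[lim] > 2*h + 5 → (lim ≤ -1 ∨ vec[1] + n ≠ 9)) ∧ 3*h < n - 9.
Before vec[n + 3] := h: (store(vec, n + 3, h)[lim] > 2*h + 5 → (lim ≤ -1 ∨ store(vec, n + 3, h)[1] + n ≠ 9)) ∧ 3*h < n - 9
Before v := r - 9: (store(vec, n + 3, h)[lim] > 2*h + 5 → (lim ≤ -1 ∨ store(vec, n + 3, h)[1] + n ≠ 9)) ∧ 3*h < n - 9
Answer: WP = (store(vec, n + 3, h)[lim] > 2*h + 5 → (lim ≤ -1 ∨ store(vec, n + 3, h)[1] + n ≠ 9)) ∧ 3*h < n - 9


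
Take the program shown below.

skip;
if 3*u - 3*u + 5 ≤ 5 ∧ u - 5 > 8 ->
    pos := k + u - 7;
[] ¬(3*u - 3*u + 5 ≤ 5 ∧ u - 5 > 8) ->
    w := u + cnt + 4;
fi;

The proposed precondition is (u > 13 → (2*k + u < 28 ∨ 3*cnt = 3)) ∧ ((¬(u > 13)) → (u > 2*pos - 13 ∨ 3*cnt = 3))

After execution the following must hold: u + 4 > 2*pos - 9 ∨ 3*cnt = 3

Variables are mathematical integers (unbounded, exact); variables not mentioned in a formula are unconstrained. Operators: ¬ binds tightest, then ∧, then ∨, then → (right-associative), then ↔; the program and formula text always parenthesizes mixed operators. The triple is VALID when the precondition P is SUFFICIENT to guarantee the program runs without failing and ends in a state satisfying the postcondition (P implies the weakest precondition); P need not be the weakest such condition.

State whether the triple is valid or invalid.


Working backward. After the program, the postcondition u + 4 > 2*pos - 9 ∨ 3*cnt = 3 must hold; in canonical form it is u > 2*pos - 13 ∨ 3*cnt = 3.
Then branch requires 2*k + u < 27 ∨ 3*cnt = 3; else branch requires u > 2*pos - 13 ∨ 3*cnt = 3.
Before the if: (u > 13 → (2*k + u < 27 ∨ 3*cnt = 3)) ∧ ((¬(u > 13)) → (u > 2*pos - 13 ∨ 3*cnt = 3))
Before skip: (u > 13 → (2*k + u < 27 ∨ 3*cnt = 3)) ∧ ((¬(u > 13)) → (u > 2*pos - 13 ∨ 3*cnt = 3))
The weakest precondition is (u > 13 → (2*k + u < 27 ∨ 3*cnt = 3)) ∧ ((¬(u > 13)) → (u > 2*pos - 13 ∨ 3*cnt = 3)).
Check whether (u > 13 → (2*k + u < 28 ∨ 3*cnt = 3)) ∧ ((¬(u > 13)) → (u > 2*pos - 13 ∨ 3*cnt = 3)) implies it.
Countermodel: at the initial state cnt = 2, k = 6, pos = 0, u = 15, the precondition holds but the weakest precondition fails.
Answer: invalid


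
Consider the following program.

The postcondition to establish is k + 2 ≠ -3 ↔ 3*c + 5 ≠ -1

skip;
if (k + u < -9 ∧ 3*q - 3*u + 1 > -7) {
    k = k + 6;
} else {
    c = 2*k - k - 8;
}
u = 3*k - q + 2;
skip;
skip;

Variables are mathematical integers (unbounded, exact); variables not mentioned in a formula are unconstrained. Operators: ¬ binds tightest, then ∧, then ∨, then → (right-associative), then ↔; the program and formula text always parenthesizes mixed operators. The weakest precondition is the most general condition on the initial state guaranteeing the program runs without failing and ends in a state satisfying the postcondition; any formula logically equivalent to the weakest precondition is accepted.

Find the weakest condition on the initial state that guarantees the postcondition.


Working backward. After the program, the postcondition k + 2 ≠ -3 ↔ 3*c + 5 ≠ -1 must hold; in canonical form it is k ≠ -5 ↔ 3*c ≠ -6.
Before skip: k ≠ -5 ↔ 3*c ≠ -6
Before skip: k ≠ -5 ↔ 3*c ≠ -6
Before u := 3*k - q + 2: k ≠ -5 ↔ 3*c ≠ -6
Then branch requires k ≠ -11 ↔ 3*c ≠ -6; else branch requires k ≠ -5 ↔ 3*k ≠ 18.
Before the if: ((k + u < -9 ∧ 3*q > 3*u - 8) → (k ≠ -11 ↔ 3*c ≠ -6)) ∧ ((¬(k + u < -9 ∧ 3*q > 3*u - 8)) → (k ≠ -5 ↔ 3*k ≠ 18))
Before skip: ((k + u < -9 ∧ 3*q > 3*u - 8) → (k ≠ -11 ↔ 3*c ≠ -6)) ∧ ((¬(k + u < -9 ∧ 3*q > 3*u - 8)) → (k ≠ -5 ↔ 3*k ≠ 18))
Answer: WP = ((k + u < -9 ∧ 3*q > 3*u - 8) → (k ≠ -11 ↔ 3*c ≠ -6)) ∧ ((¬(k + u < -9 ∧ 3*q > 3*u - 8)) → (k ≠ -5 ↔ 3*k ≠ 18))


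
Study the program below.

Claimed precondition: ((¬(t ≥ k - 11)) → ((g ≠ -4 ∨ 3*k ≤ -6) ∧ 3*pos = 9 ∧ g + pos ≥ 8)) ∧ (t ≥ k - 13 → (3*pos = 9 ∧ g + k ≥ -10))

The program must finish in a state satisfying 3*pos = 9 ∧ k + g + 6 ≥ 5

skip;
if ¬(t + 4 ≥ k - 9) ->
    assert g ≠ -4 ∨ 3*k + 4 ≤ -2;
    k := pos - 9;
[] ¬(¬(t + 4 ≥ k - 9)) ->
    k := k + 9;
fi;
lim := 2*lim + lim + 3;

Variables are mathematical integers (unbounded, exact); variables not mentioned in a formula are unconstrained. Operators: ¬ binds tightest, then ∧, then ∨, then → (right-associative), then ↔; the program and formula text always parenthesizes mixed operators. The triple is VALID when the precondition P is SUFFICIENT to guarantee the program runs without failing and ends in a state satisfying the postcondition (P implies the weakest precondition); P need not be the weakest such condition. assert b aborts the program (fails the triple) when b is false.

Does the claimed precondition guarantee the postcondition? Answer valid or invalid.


Working backward. After the program, the postcondition 3*pos = 9 ∧ k + g + 6 ≥ 5 must hold; in canonical form it is 3*pos = 9 ∧ g + k ≥ -1.
Before lim := 2*lim + lim + 3: 3*pos = 9 ∧ g + k ≥ -1
Then branch requires (g ≠ -4 ∨ 3*k ≤ -6) ∧ 3*pos = 9 ∧ g + pos ≥ 8; else branch requires 3*pos = 9 ∧ g + k ≥ -10.
Before the if: ((¬(t ≥ k - 13)) → ((g ≠ -4 ∨ 3*k ≤ -6) ∧ 3*pos = 9 ∧ g + pos ≥ 8)) ∧ (t ≥ k - 13 → (3*pos = 9 ∧ g + k ≥ -10))
Before skip: ((¬(t ≥ k - 13)) → ((g ≠ -4 ∨ 3*k ≤ -6) ∧ 3*pos = 9 ∧ g + pos ≥ 8)) ∧ (t ≥ k - 13 → (3*pos = 9 ∧ g + k ≥ -10))
The weakest precondition is ((¬(t ≥ k - 13)) → ((g ≠ -4 ∨ 3*k ≤ -6) ∧ 3*pos = 9 ∧ g + pos ≥ 8)) ∧ (t ≥ k - 13 → (3*pos = 9 ∧ g + k ≥ -10)).
Check whether ((¬(t ≥ k - 11)) → ((g ≠ -4 ∨ 3*k ≤ -6) ∧ 3*pos = 9 ∧ g + pos ≥ 8)) ∧ (t ≥ k - 13 → (3*pos = 9 ∧ g + k ≥ -10)) implies it.
Every state satisfying the precondition satisfies the weakest precondition: the implication holds.
Answer: valid


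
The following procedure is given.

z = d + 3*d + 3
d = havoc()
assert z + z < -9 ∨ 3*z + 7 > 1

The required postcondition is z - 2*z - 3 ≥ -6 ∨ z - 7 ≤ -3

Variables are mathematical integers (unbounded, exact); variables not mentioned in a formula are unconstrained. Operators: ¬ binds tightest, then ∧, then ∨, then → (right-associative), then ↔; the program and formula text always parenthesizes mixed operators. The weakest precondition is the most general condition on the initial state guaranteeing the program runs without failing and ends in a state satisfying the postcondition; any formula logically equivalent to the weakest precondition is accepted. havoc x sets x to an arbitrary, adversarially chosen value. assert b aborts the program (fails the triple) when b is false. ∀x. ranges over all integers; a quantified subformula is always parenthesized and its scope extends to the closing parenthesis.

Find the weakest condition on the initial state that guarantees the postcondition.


Working backward. After the program, the postcondition z - 2*z - 3 ≥ -6 ∨ z - 7 ≤ -3 must hold; in canonical form it is z ≤ 3 ∨ z ≤ 4.
Before assert z + z < -9 ∨ 3*z + 7 > 1: (2*z < -9 ∨ 3*z > -6) ∧ (z ≤ 3 ∨ z ≤ 4)
Before havoc d: (2*z < -9 ∨ 3*z > -6) ∧ (z ≤ 3 ∨ z ≤ 4)
Before z := d + 3*d + 3: (8*d < -15 ∨ 12*d > -15) ∧ (4*d ≤ 0 ∨ 4*d ≤ 1)
Answer: WP = (8*d < -15 ∨ 12*d > -15) ∧ (4*d ≤ 0 ∨ 4*d ≤ 1)


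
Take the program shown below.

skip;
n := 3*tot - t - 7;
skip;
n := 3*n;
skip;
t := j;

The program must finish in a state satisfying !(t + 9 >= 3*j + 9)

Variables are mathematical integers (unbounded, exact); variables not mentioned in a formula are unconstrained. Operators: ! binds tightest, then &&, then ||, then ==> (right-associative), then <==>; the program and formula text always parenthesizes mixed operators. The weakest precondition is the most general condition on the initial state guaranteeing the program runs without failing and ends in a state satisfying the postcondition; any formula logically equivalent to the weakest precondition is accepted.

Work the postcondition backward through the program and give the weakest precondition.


Working backward. After the program, the postcondition !(t + 9 >= 3*j + 9) must hold; in canonical form it is !(t >= 3*j).
Before t := j: !(2*j <= 0)
Before skip: !(2*j <= 0)
Before n := 3*n: !(2*j <= 0)
Before skip: !(2*j <= 0)
Before n := 3*tot - t - 7: !(2*j <= 0)
Before skip: !(2*j <= 0)
Answer: WP = !(2*j <= 0)


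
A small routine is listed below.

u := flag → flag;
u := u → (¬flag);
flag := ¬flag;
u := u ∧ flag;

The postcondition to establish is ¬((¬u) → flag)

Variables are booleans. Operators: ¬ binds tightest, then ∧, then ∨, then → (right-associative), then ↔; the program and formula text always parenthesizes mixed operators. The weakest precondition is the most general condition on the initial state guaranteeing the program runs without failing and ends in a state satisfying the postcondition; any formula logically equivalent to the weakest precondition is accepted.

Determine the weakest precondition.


Working backward. After the program, ¬((¬u) → flag) must hold.
Before u := u ∧ flag: ¬((¬(u ∧ flag)) → flag)
Before flag := ¬flag: ¬((¬(u ∧ (¬flag))) → (¬flag))
Before u := u → (¬flag): ¬((¬((u → (¬flag)) ∧ (¬flag))) → (¬flag))
Before u := flag → flag: ¬(flag → (¬flag))
Answer: WP = ¬(flag → (¬flag))


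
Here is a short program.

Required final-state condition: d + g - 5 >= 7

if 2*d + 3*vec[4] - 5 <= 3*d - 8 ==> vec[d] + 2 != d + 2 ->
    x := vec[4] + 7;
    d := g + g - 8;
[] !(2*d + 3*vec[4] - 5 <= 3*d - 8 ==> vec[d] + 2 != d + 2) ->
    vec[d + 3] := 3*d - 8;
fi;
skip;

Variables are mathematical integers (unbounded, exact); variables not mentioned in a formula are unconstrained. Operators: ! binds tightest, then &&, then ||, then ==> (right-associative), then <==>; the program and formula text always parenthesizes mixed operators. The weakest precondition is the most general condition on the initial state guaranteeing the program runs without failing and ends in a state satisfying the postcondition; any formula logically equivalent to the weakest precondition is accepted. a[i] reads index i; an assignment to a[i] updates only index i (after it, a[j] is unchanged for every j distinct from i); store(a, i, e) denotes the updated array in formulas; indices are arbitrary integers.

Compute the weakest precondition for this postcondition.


Working backward. After the program, the postcondition d + g - 5 >= 7 must hold; in canonical form it is d + g >= 12.
Before skip: d + g >= 12
Then branch requires 3*g >= 20; else branch requires d + g >= 12.
Before the if: ((3*vec[4] <= d - 3 ==> vec[d] != d) ==> 3*g >= 20) && ((!(3*vec[4] <= d - 3 ==> vec[d] != d)) ==> d + g >= 12)
Answer: WP = ((3*vec[4] <= d - 3 ==> vec[d] != d) ==> 3*g >= 20) && ((!(3*vec[4] <= d - 3 ==> vec[d] != d)) ==> d + g >= 12)


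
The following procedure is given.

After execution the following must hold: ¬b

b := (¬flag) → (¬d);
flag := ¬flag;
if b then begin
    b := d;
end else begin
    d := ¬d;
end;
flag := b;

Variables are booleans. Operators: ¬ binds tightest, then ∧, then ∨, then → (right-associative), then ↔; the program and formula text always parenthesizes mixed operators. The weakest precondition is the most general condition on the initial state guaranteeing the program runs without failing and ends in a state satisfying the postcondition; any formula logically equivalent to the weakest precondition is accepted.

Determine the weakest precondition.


Working backward. After the program, ¬b must hold.
Before flag := b: ¬b
Then branch requires ¬d; else branch requires ¬b.
Before the if: b → (¬d)
Before flag := ¬flag: b → (¬d)
Before b := (¬flag) → (¬d): ((¬flag) → (¬d)) → (¬d)
Answer: WP = ((¬flag) → (¬d)) → (¬d)


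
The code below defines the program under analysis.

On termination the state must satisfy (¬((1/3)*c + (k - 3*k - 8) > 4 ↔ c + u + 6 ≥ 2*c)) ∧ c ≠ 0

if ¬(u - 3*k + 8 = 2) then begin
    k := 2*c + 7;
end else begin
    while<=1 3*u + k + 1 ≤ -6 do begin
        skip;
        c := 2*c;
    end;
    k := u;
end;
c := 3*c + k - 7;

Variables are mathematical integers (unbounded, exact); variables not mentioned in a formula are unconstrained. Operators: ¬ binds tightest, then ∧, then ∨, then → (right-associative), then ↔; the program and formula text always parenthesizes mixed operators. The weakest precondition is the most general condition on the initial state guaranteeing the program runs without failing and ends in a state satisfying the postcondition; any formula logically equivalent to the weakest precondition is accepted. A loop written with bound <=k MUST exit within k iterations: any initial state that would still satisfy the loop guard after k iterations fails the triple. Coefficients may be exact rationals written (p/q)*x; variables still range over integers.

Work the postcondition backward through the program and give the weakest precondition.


Working backward. After the program, the postcondition (¬((1/3)*c + (k - 3*k - 8) > 4 ↔ c + u + 6 ≥ 2*c)) ∧ c ≠ 0 must hold; in canonical form it is (¬((1/3)*c > 2*k + 12 ↔ u ≥ c - 6)) ∧ c ≠ 0.
Before c := 3*c + k - 7: (¬(c > (5/3)*k + 43/3 ↔ u ≥ 3*c + k - 13)) ∧ 3*c + k ≠ 7
Then branch requires (¬((7/3)*c < -26 ↔ u ≥ 5*c - 6)) ∧ 5*c ≠ 0; else branch requires (k + 3*u ≤ -7 → ((¬(k + 3*u ≤ -7)) ∧ (¬(2*c > (5/3)*u + 43/3 ↔ 6*c ≤ 13)) ∧ 6*c + u ≠ 7)) ∧ ((¬(k + 3*u ≤ -7)) → ((¬(c > (5/3)*u + 43/3 ↔ 3*c ≤ 13)) ∧ 3*c + u ≠ 7)).
Before the if: ((¬(u = 3*k - 6)) → ((¬((7/3)*c < -26 ↔ u ≥ 5*c - 6)) ∧ 5*c ≠ 0)) ∧ (u = 3*k - 6 → ((k + 3*u ≤ -7 → ((¬(k + 3*u ≤ -7)) ∧ (¬(2*c > (5/3)*u + 43/3 ↔ 6*c ≤ 13)) ∧ 6*c + u ≠ 7)) ∧ ((¬(k + 3*u ≤ -7)) → ((¬(c > (5/3)*u + 43/3 ↔ 3*c ≤ 13)) ∧ 3*c + u ≠ 7))))
Answer: WP = ((¬(u = 3*k - 6)) → ((¬((7/3)*c < -26 ↔ u ≥ 5*c - 6)) ∧ 5*c ≠ 0)) ∧ (u = 3*k - 6 → ((k + 3*u ≤ -7 → ((¬(k + 3*u ≤ -7)) ∧ (¬(2*c > (5/3)*u + 43/3 ↔ 6*c ≤ 13)) ∧ 6*c + u ≠ 7)) ∧ ((¬(k + 3*u ≤ -7)) → ((¬(c > (5/3)*u + 43/3 ↔ 3*c ≤ 13)) ∧ 3*c + u ≠ 7))))


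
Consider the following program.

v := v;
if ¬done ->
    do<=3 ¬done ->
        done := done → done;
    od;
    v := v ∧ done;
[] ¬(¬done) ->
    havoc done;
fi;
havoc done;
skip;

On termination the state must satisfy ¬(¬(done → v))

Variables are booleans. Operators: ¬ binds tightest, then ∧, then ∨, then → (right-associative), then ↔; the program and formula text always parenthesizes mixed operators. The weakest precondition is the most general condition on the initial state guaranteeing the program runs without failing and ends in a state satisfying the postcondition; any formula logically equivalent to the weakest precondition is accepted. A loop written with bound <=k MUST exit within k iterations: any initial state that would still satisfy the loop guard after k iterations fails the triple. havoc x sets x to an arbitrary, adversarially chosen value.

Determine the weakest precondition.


Working backward. After the program, the postcondition ¬(¬(done → v)) must hold; in canonical form it is done → v.
Before skip: done → v
Before havoc done: v
Then branch requires ((¬done) → v) ∧ (done → (v ∧ done)); else branch requires v.
Before the if: ((¬done) → (((¬done) → v) ∧ (done → (v ∧ done)))) ∧ (done → v)
Before v := v: ((¬done) → (((¬done) → v) ∧ (done → (v ∧ done)))) ∧ (done → v)
Answer: WP = ((¬done) → (((¬done) → v) ∧ (done → (v ∧ done)))) ∧ (done → v)


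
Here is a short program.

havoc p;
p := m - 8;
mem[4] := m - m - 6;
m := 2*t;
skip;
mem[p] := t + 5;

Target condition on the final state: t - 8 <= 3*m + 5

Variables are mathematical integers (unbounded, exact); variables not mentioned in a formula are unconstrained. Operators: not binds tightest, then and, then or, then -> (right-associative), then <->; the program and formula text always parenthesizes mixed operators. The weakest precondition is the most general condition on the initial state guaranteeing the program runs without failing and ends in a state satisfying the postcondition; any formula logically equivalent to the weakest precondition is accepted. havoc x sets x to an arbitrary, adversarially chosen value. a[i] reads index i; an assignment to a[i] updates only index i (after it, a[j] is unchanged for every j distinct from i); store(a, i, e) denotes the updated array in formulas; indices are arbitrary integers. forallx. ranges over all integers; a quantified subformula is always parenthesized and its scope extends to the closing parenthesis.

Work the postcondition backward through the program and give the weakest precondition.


Working backward. After the program, the postcondition t - 8 <= 3*m + 5 must hold; in canonical form it is t <= 3*m + 13.
Before mem[p] := t + 5: t <= 3*m + 13
Before skip: t <= 3*m + 13
Before m := 2*t: 5*t >= -13
Before mem[4] := m - m - 6: 5*t >= -13
Before p := m - 8: 5*t >= -13
Before havoc p: 5*t >= -13
Answer: WP = 5*t >= -13


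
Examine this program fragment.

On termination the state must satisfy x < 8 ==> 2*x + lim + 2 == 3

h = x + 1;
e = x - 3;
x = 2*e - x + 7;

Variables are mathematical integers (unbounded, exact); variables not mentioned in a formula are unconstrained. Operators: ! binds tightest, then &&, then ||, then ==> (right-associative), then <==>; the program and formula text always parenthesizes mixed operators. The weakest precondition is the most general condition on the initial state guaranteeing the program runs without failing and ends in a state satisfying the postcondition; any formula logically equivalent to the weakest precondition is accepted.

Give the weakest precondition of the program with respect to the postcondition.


Working backward. After the program, the postcondition x < 8 ==> 2*x + lim + 2 == 3 must hold; in canonical form it is x < 8 ==> lim + 2*x == 1.
Before x := 2*e - x + 7: 2*e < x + 1 ==> 4*e + lim == 2*x - 13
Before e := x - 3: x < 7 ==> lim + 2*x == -1
Before h := x + 1: x < 7 ==> lim + 2*x == -1
Answer: WP = x < 7 ==> lim + 2*x == -1


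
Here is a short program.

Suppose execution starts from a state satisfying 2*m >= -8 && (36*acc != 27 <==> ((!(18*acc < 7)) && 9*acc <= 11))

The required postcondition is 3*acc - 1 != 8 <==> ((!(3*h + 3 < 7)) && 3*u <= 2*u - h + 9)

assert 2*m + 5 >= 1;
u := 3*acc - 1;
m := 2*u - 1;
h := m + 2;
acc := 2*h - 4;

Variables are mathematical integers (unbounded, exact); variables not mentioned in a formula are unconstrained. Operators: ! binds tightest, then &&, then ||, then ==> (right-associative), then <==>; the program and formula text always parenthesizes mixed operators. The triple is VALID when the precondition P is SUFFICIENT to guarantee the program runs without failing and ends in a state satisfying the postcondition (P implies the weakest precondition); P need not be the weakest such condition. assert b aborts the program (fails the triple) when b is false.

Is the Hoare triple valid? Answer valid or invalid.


Working backward. After the program, the postcondition 3*acc - 1 != 8 <==> ((!(3*h + 3 < 7)) && 3*u <= 2*u - h + 9) must hold; in canonical form it is 3*acc != 9 <==> ((!(3*h < 4)) && h + u <= 9).
Before acc := 2*h - 4: 6*h != 21 <==> ((!(3*h < 4)) && h + u <= 9)
Before h := m + 2: 6*m != 9 <==> ((!(3*m < -2)) && m + u <= 7)
Before m := 2*u - 1: 12*u != 15 <==> ((!(6*u < 1)) && 3*u <= 8)
Before u := 3*acc - 1: 36*acc != 27 <==> ((!(18*acc < 7)) && 9*acc <= 11)
Before assert 2*m + 5 >= 1: 2*m >= -4 && (36*acc != 27 <==> ((!(18*acc < 7)) && 9*acc <= 11))
The weakest precondition is 2*m >= -4 && (36*acc != 27 <==> ((!(18*acc < 7)) && 9*acc <= 11)).
Check whether 2*m >= -8 && (36*acc != 27 <==> ((!(18*acc < 7)) && 9*acc <= 11)) implies it.
Countermodel: at the initial state acc = 1, m = -4, the precondition holds but the weakest precondition fails.
Answer: invalid


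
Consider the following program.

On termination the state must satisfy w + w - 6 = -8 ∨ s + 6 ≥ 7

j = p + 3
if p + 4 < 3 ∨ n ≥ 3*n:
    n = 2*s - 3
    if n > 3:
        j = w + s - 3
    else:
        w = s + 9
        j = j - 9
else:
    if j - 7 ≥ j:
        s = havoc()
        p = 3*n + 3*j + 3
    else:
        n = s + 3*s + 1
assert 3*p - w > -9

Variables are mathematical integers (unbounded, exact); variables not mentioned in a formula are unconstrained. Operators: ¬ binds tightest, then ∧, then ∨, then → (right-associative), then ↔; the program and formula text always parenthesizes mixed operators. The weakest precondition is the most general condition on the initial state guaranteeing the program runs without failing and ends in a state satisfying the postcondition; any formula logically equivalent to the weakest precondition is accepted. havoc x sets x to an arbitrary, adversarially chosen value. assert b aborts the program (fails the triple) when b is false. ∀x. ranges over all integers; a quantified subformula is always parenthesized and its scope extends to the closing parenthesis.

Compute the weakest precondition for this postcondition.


Working backward. After the program, the postcondition w + w - 6 = -8 ∨ s + 6 ≥ 7 must hold; in canonical form it is 2*w = -2 ∨ s ≥ 1.
Before assert 3*p - w > -9: 3*p > w - 9 ∧ (2*w = -2 ∨ s ≥ 1)
Then branch requires (2*s > 6 → (3*p > w - 9 ∧ (2*w = -2 ∨ s ≥ 1))) ∧ ((¬(2*s > 6)) → (3*p > s ∧ (2*s = -20 ∨ s ≥ 1))); else branch requires 3*p > w - 9 ∧ (2*w = -2 ∨ s ≥ 1).
Before the if: ((p < -1 ∨ 2*n ≤ 0) → ((2*s > 6 → (3*p > w - 9 ∧ (2*w = -2 ∨ s ≥ 1))) ∧ ((¬(2*s > 6)) → (3*p > s ∧ (2*s = -20 ∨ s ≥ 1))))) ∧ ((¬(p < -1 ∨ 2*n ≤ 0)) → (3*p > w - 9 ∧ (2*w = -2 ∨ s ≥ 1)))
Before j := p + 3: ((p < -1 ∨ 2*n ≤ 0) → ((2*s > 6 → (3*p > w - 9 ∧ (2*w = -2 ∨ s ≥ 1))) ∧ ((¬(2*s > 6)) → (3*p > s ∧ (2*s = -20 ∨ s ≥ 1))))) ∧ ((¬(p < -1 ∨ 2*n ≤ 0)) → (3*p > w - 9 ∧ (2*w = -2 ∨ s ≥ 1)))
Answer: WP = ((p < -1 ∨ 2*n ≤ 0) → ((2*s > 6 → (3*p > w - 9 ∧ (2*w = -2 ∨ s ≥ 1))) ∧ ((¬(2*s > 6)) → (3*p > s ∧ (2*s = -20 ∨ s ≥ 1))))) ∧ ((¬(p < -1 ∨ 2*n ≤ 0)) → (3*p > w - 9 ∧ (2*w = -2 ∨ s ≥ 1)))


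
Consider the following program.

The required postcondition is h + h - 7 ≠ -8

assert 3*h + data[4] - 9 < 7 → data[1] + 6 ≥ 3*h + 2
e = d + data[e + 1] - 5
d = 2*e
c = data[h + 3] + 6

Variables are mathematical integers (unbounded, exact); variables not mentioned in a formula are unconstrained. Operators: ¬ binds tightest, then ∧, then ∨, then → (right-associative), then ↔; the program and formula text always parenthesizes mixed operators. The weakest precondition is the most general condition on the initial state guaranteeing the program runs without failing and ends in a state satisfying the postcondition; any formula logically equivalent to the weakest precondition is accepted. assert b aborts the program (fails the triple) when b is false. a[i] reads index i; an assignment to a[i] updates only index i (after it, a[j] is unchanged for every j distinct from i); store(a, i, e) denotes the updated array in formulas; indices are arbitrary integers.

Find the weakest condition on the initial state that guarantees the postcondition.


Working backward. After the program, the postcondition h + h - 7 ≠ -8 must hold; in canonical form it is 2*h ≠ -1.
Before c := data[h + 3] + 6: 2*h ≠ -1
Before d := 2*e: 2*h ≠ -1
Before e := d + data[e + 1] - 5: 2*h ≠ -1
Before assert 3*h + data[4] - 9 < 7 → data[1] + 6 ≥ 3*h + 2: (data[4] + 3*h < 16 → data[1] ≥ 3*h - 4) ∧ 2*h ≠ -1
Answer: WP = (data[4] + 3*h < 16 → data[1] ≥ 3*h - 4) ∧ 2*h ≠ -1


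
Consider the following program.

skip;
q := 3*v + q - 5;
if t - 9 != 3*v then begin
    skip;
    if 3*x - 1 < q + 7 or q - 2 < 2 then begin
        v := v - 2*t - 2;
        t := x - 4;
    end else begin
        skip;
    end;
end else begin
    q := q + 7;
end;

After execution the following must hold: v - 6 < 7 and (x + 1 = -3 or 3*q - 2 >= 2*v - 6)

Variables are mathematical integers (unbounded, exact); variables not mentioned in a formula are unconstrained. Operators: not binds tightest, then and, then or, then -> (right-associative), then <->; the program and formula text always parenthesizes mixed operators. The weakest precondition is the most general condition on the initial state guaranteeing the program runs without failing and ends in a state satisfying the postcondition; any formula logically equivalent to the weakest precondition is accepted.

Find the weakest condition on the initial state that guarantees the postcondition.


Working backward. After the program, the postcondition v - 6 < 7 and (x + 1 = -3 or 3*q - 2 >= 2*v - 6) must hold; in canonical form it is v < 13 and (x = -4 or 3*q >= 2*v - 4).
Then branch requires ((3*x < q + 8 or q < 4) -> (v < 2*t + 15 and (x = -4 or 3*q + 4*t >= 2*v - 8))) and ((not (3*x < q + 8 or q < 4)) -> (v < 13 and (x = -4 or 3*q >= 2*v - 4))); else branch requires v < 13 and (x = -4 or 3*q >= 2*v - 25).
Before the if: (t != 3*v + 9 -> (((3*x < q + 8 or q < 4) -> (v < 2*t + 15 and (x = -4 or 3*q + 4*t >= 2*v - 8))) and ((not (3*x < q + 8 or q < 4)) -> (v < 13 and (x = -4 or 3*q >= 2*v - 4))))) and ((not (t != 3*v + 9)) -> (v < 13 and (x = -4 or 3*q >= 2*v - 25)))
Before q := 3*v + q - 5: (t != 3*v + 9 -> (((3*x < q + 3*v + 3 or q + 3*v < 9) -> (v < 2*t + 15 and (x = -4 or 3*q + 4*t + 7*v >= 7))) and ((not (3*x < q + 3*v + 3 or q + 3*v < 9)) -> (v < 13 and (x = -4 or 3*q + 7*v >= 11))))) and ((not (t != 3*v + 9)) -> (v < 13 and (x = -4 or 3*q + 7*v >= -10)))
Before skip: (t != 3*v + 9 -> (((3*x < q + 3*v + 3 or q + 3*v < 9) -> (v < 2*t + 15 and (x = -4 or 3*q + 4*t + 7*v >= 7))) and ((not (3*x < q + 3*v + 3 or q + 3*v < 9)) -> (v < 13 and (x = -4 or 3*q + 7*v >= 11))))) and ((not (t != 3*v + 9)) -> (v < 13 and (x = -4 or 3*q + 7*v >= -10)))
Answer: WP = (t != 3*v + 9 -> (((3*x < q + 3*v + 3 or q + 3*v < 9) -> (v < 2*t + 15 and (x = -4 or 3*q + 4*t + 7*v >= 7))) and ((not (3*x < q + 3*v + 3 or q + 3*v < 9)) -> (v < 13 and (x = -4 or 3*q + 7*v >= 11))))) and ((not (t != 3*v + 9)) -> (v < 13 and (x = -4 or 3*q + 7*v >= -10)))


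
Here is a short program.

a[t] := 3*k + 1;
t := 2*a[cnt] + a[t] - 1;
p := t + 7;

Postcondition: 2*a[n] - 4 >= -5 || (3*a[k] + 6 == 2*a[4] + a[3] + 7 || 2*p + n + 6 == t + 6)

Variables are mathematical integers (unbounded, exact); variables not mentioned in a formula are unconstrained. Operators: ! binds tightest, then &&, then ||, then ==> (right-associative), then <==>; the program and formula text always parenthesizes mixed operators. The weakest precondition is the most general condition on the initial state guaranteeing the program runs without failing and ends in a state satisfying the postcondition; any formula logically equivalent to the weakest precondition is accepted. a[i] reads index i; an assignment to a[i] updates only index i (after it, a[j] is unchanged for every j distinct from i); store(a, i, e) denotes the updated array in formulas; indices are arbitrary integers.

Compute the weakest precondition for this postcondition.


Working backward. After the program, the postcondition 2*a[n] - 4 >= -5 || (3*a[k] + 6 == 2*a[4] + a[3] + 7 || 2*p + n + 6 == t + 6) must hold; in canonical form it is 2*a[n] >= -1 || 3*a[k] == a[3] + 2*a[4] + 1 || n + 2*p == t.
Before p := t + 7: 2*a[n] >= -1 || 3*a[k] == a[3] + 2*a[4] + 1 || n + t == -14
Before t := 2*a[cnt] + a[t] - 1: 2*a[n] >= -1 || 3*a[k] == a[3] + 2*a[4] + 1 || 2*a[cnt] + a[t] + n == -13
Before a[t] := 3*k + 1: 2*store(a, t, 3*k + 1)[n] >= -1 || 3*store(a, t, 3*k + 1)[k] == store(a, t, 3*k + 1)[3] + 2*store(a, t, 3*k + 1)[4] + 1 || 2*store(a, t, 3*k + 1)[cnt] + store(a, t, 3*k + 1)[t] + n == -13
Answer: WP = 2*store(a, t, 3*k + 1)[n] >= -1 || 3*store(a, t, 3*k + 1)[k] == store(a, t, 3*k + 1)[3] + 2*store(a, t, 3*k + 1)[4] + 1 || 2*store(a, t, 3*k + 1)[cnt] + store(a, t, 3*k + 1)[t] + n == -13
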